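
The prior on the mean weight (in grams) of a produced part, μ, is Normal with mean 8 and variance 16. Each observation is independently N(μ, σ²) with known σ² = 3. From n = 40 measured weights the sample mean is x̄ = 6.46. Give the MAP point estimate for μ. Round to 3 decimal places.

n = 40, x̄ = 6.46.
For a Normal prior and Normal likelihood with known variance, the posterior is Normal; its mode equals its mean, the precision-weighted average.
Prior precision 1/σ₀² = 1/16 = 0.0625; data precision n/σ² = 40/3.
μ̂ = (0.0625·8 + (40/3)·6.46) / (0.0625 + 40/3) = (2599/30)/(643/48) = 20792/3215 ≈ 6.467.

μ̂_MAP = 6.467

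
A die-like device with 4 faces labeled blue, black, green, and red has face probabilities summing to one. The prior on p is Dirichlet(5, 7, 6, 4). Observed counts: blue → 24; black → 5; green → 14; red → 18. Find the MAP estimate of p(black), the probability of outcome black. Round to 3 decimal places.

MAP estimate of p(black) = 0.139

The posterior is Dirichlet(αᵢ + nᵢ) = Dirichlet(29, 12, 20, 22).
For a Dirichlet(a₁,…,a_K) with all aᵢ > 1, the mode has j-th component (aⱼ − 1)/(Σaᵢ − K).
Here Σaᵢ = 83 and K = 4, so p(black) = (12 − 1)/(83 − 4) = 11/79 ≈ 0.139.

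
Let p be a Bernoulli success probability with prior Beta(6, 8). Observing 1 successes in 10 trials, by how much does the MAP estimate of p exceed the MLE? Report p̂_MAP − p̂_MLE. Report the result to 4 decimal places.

Posterior is Beta(7, 17); MAP = (7−1)/(24−2) = 6/22 ≈ 0.27273.
MLE ignores the prior: p̂_MLE = k/n = 1/10 ≈ 0.10000.
Difference = 6/22 − 1/10 = 19/110 ≈ 0.1727.

MAP − MLE = 0.1727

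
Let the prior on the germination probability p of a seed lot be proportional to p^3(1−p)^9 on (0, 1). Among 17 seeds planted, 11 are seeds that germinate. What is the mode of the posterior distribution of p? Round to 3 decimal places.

p̂_MAP = 0.483

The prior density ∝ p^3(1−p)^9 is the kernel of Beta(4, 10).
Data: 11 successes in 17 trials. The binomial likelihood contributes p^11(1−p)^6, so the posterior is Beta(4+11, 10+6) = Beta(15, 16).
For Beta(a, b) with a, b > 1 the mode is (a−1)/(a+b−2) = 14/29 ≈ 0.483.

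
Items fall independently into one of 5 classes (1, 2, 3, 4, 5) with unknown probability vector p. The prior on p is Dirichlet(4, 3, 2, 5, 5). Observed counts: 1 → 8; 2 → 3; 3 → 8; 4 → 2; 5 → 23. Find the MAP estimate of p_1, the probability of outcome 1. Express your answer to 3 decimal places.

The posterior is Dirichlet(αᵢ + nᵢ) = Dirichlet(12, 6, 10, 7, 28).
For a Dirichlet(a₁,…,a_K) with all aᵢ > 1, the mode has j-th component (aⱼ − 1)/(Σaᵢ − K).
Here Σaᵢ = 63 and K = 5, so p_1 = (12 − 1)/(63 − 5) = 11/58 ≈ 0.190.

MAP estimate: 0.190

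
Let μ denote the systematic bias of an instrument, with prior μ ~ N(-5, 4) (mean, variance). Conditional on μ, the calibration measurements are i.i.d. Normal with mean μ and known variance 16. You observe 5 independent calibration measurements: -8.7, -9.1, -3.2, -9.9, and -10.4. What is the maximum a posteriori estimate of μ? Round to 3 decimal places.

μ̂_MAP = -6.811

n = 5; x̄ = ((-8.7) + (-9.1) + (-3.2) + (-9.9) + (-10.4))/5 = -41.3/5 = -8.26.
For a Normal prior and Normal likelihood with known variance, the posterior is Normal; its mode equals its mean, the precision-weighted average.
Prior precision 1/σ₀² = 1/4 = 0.25; data precision n/σ² = 5/16 = 0.3125.
μ̂ = (0.25·(-5) + 0.3125·(-8.26)) / (0.25 + 0.3125) = (-3.83125)/0.5625 = -613/90 ≈ -6.811.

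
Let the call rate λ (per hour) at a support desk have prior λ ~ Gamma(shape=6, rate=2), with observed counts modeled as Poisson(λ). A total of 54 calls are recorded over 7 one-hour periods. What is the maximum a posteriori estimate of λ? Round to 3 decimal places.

Σxᵢ = 54, n = 7.
Posterior ∝ λ^5e^(−2λ) · λ^54e^(−7λ) = λ^59e^(−9λ), i.e. Gamma(shape=60, rate=9).
The mode of a Gamma(a, b) with a ≥ 1 (shape–rate) is (a−1)/b = 59/9 ≈ 6.556.

λ̂_MAP = 6.556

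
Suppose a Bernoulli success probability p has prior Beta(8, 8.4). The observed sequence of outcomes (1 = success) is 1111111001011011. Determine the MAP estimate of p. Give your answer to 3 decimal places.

Prior: Beta(8, 8.4).
Data: 12 successes in 16 trials (from the sequence). The binomial likelihood contributes p^12(1−p)^4, so the posterior is Beta(8+12, 8.4+4) = Beta(20, 12.4).
For Beta(a, b) with a, b > 1 the mode is (a−1)/(a+b−2) = 19/30.4 ≈ 0.625.

p̂_MAP = 0.625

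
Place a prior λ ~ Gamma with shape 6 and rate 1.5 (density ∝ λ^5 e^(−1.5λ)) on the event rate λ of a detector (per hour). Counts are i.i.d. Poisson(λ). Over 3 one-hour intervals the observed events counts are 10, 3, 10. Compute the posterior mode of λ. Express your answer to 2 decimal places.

Σxᵢ = 10+3+10 = 23, with n = 3.
Posterior ∝ λ^5e^(−1.5λ) · λ^23e^(−3λ) = λ^28e^(−4.5λ), i.e. Gamma(shape=29, rate=4.5).
The mode of a Gamma(a, b) with a ≥ 1 (shape–rate) is (a−1)/b = 28/4.5 ≈ 6.22.

λ̂_MAP = 6.22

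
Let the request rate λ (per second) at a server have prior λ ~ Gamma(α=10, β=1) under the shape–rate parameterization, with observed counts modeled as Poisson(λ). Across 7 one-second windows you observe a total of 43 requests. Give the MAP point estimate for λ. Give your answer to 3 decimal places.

λ̂_MAP = 6.500

Σxᵢ = 43, n = 7.
Posterior ∝ λ^9e^(−1λ) · λ^43e^(−7λ) = λ^52e^(−8λ), i.e. Gamma(shape=53, rate=8).
The mode of a Gamma(a, b) with a ≥ 1 (shape–rate) is (a−1)/b = 52/8 ≈ 6.500.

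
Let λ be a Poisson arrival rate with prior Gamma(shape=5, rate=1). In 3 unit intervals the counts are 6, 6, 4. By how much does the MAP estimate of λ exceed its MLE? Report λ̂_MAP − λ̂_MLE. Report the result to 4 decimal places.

MAP − MLE = -0.3333

Σxᵢ = 16. Posterior is Gamma(21, 4); MAP = (21−1)/4 = 20/4 ≈ 5.00000.
MLE = x̄ = 16/3 ≈ 5.33333.
Difference = 20/4 − 16/3 = -1/3 ≈ -0.3333.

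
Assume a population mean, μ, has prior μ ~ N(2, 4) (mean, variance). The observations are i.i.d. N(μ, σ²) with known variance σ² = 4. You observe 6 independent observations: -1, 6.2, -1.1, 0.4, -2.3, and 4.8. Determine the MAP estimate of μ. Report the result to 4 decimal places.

μ̂_MAP = 1.2857

n = 6; x̄ = ((-1) + 6.2 + (-1.1) + 0.4 + (-2.3) + 4.8)/6 = 7/6 = 7/6 ≈ 1.1667.
For a Normal prior and Normal likelihood with known variance, the posterior is Normal; its mode equals its mean, the precision-weighted average.
Prior precision 1/σ₀² = 1/4 = 0.25; data precision n/σ² = 6/4 = 1.5.
μ̂ = (0.25·2 + 1.5·(7/6)) / (0.25 + 1.5) = 2.25/1.75 = 9/7 ≈ 1.2857.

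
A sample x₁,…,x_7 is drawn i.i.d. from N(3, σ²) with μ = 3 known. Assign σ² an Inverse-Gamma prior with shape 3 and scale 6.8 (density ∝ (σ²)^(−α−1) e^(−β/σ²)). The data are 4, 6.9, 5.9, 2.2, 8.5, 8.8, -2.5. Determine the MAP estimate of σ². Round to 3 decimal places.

Sum of squared deviations about the known mean: SS = (4−3)² + (6.9−3)² + (5.9−3)² + (2.2−3)² + (8.5−3)² + (8.8−3)² + (-2.5−3)² = 119.4.
The Normal likelihood contributes (σ²)^(−n/2) exp(−SS/(2σ²)), so the posterior is Inverse-Gamma(α + n/2, β + SS/2) = Inverse-Gamma(6.5, 66.5).
The mode of Inverse-Gamma(a, b) is b/(a+1) = 66.5/7.5 ≈ 8.867.

σ̂²_MAP = 8.867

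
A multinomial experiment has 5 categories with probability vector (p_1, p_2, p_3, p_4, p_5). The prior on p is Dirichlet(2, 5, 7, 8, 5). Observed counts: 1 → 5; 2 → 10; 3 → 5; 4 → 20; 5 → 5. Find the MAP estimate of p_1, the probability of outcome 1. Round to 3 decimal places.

MAP estimate: 0.090

The posterior is Dirichlet(αᵢ + nᵢ) = Dirichlet(7, 15, 12, 28, 10).
For a Dirichlet(a₁,…,a_K) with all aᵢ > 1, the mode has j-th component (aⱼ − 1)/(Σaᵢ − K).
Here Σaᵢ = 72 and K = 5, so p_1 = (7 − 1)/(72 − 5) = 6/67 ≈ 0.090.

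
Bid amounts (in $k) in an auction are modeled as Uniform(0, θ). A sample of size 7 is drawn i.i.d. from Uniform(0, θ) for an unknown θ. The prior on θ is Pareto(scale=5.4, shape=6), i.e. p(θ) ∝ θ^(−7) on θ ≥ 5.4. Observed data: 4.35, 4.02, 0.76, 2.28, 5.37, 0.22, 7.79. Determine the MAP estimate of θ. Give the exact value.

The Uniform(0, θ) likelihood is θ^(−n) for θ ≥ max(xᵢ), zero otherwise. Here max(xᵢ) = 7.79.
Posterior ∝ θ^(−7) · θ^(−7) = θ^(−14) on θ ≥ max(5.4, 7.79) = 7.79.
This density is strictly decreasing in θ, so the posterior mode lies at the lower boundary of the support.

θ̂_MAP = 7.79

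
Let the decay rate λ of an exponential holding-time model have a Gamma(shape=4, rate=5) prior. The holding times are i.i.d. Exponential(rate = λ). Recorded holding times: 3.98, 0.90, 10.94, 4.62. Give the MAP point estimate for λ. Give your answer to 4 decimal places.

The Exponential(rate=λ) likelihood is ∝ λ^n e^(−λΣtᵢ). Here n = 4 and Σtᵢ = 3.98 + 0.90 + 10.94 + 4.62 = 20.44.
Posterior ∝ λ^3e^(−5λ) · λ^4e^(−20.44λ) = λ^7e^(−25.44λ), i.e. Gamma(8, 25.44).
Mode = (a−1)/b = 7/25.44 ≈ 0.2752.

λ̂_MAP = 0.2752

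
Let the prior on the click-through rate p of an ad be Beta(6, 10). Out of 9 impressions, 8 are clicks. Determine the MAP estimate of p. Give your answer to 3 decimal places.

p̂_MAP = 0.565

Prior: Beta(6, 10).
Data: 8 successes in 9 trials. The binomial likelihood contributes p^8(1−p)^1, so the posterior is Beta(6+8, 10+1) = Beta(14, 11).
For Beta(a, b) with a, b > 1 the mode is (a−1)/(a+b−2) = 13/23 ≈ 0.565.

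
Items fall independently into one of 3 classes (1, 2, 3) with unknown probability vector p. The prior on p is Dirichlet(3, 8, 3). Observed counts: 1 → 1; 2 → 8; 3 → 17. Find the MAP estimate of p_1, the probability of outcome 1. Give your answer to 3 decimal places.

The posterior is Dirichlet(αᵢ + nᵢ) = Dirichlet(4, 16, 20).
For a Dirichlet(a₁,…,a_K) with all aᵢ > 1, the mode has j-th component (aⱼ − 1)/(Σaᵢ − K).
Here Σaᵢ = 40 and K = 3, so p_1 = (4 − 1)/(40 − 3) = 3/37 ≈ 0.081.

MAP estimate: 0.081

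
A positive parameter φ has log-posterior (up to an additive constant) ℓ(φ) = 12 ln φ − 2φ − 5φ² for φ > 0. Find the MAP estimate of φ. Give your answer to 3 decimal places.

φ̂_MAP = 1.000

ℓ'(φ) = 12/φ − 2 − 10φ. Setting this to zero and multiplying by φ: 10φ² + 2φ − 12 = 0.
φ = (−2 + √(2² + 4·10·12)) / (2·10) = (−2 + √484) / 20 = (−2 + 22)/20 = 1.
ℓ''(φ) = −12/φ² − 10 < 0, confirming a maximum.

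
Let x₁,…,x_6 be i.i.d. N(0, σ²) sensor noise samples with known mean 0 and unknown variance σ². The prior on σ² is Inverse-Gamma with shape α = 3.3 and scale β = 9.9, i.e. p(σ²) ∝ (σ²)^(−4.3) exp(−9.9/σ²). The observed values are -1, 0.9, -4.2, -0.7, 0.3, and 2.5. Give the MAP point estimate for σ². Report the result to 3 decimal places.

σ̂²_MAP = 3.156

Sum of squared deviations about the known mean: SS = (-1−0)² + (0.9−0)² + (-4.2−0)² + (-0.7−0)² + (0.3−0)² + (2.5−0)² = 26.28.
The Normal likelihood contributes (σ²)^(−n/2) exp(−SS/(2σ²)), so the posterior is Inverse-Gamma(α + n/2, β + SS/2) = Inverse-Gamma(6.3, 23.04).
The mode of Inverse-Gamma(a, b) is b/(a+1) = 23.04/7.3 ≈ 3.156.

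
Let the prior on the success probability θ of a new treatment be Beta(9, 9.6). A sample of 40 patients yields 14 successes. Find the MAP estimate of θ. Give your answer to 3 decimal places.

θ̂_MAP = 0.389

Prior: Beta(9, 9.6).
Data: 14 successes in 40 trials. The binomial likelihood contributes θ^14(1−θ)^26, so the posterior is Beta(9+14, 9.6+26) = Beta(23, 35.6).
For Beta(a, b) with a, b > 1 the mode is (a−1)/(a+b−2) = 22/56.6 ≈ 0.389.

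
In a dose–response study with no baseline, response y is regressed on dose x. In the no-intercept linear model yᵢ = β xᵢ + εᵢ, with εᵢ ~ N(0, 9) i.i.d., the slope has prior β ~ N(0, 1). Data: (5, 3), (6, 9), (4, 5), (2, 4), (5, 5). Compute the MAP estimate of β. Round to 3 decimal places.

log p(β | y) = −Σ(yᵢ − βxᵢ)²/(2·9) − β²/(2·1) + const.
Setting the derivative to zero: Σxᵢ(yᵢ − βxᵢ)/9 − β/1 = 0, so β = Σxᵢyᵢ / (Σxᵢ² + σ²/τ²).
Σxᵢyᵢ = 5·3 + 6·9 + 4·5 + 2·4 + 5·5 = 122; Σxᵢ² = 106; σ²/τ² = 9.
β̂_MAP = 122 / (106 + 9) = 122/115 ≈ 1.061.

β̂_MAP = 1.061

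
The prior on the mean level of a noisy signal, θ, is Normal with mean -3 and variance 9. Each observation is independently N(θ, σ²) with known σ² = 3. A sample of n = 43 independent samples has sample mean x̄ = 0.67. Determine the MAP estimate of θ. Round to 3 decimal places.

n = 43, x̄ = 0.67.
For a Normal prior and Normal likelihood with known variance, the posterior is Normal; its mode equals its mean, the precision-weighted average.
Prior precision 1/σ₀² = 1/9; data precision n/σ² = 43/3.
θ̂ = ((1/9)·(-3) + (43/3)·0.67) / (1/9 + 43/3) = 9.27/(130/9) = 8343/13000 ≈ 0.642.

θ̂_MAP = 0.642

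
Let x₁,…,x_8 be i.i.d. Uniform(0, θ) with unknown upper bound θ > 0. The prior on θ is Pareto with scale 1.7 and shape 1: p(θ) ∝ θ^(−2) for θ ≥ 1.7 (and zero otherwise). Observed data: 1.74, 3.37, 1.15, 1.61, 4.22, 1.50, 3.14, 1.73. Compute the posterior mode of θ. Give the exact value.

θ̂_MAP = 4.22

The Uniform(0, θ) likelihood is θ^(−n) for θ ≥ max(xᵢ), zero otherwise. Here max(xᵢ) = 4.22.
Posterior ∝ θ^(−2) · θ^(−8) = θ^(−10) on θ ≥ max(1.7, 4.22) = 4.22.
This density is strictly decreasing in θ, so the posterior mode lies at the lower boundary of the support.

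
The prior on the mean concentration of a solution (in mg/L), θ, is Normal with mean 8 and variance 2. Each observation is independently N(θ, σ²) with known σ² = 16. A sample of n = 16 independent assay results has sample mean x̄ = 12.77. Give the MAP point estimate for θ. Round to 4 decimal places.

θ̂_MAP = 11.1800

n = 16, x̄ = 12.77.
For a Normal prior and Normal likelihood with known variance, the posterior is Normal; its mode equals its mean, the precision-weighted average.
Prior precision 1/σ₀² = 1/2 = 0.5; data precision n/σ² = 16/16 = 1.
θ̂ = (0.5·8 + 1·12.77) / (0.5 + 1) = 16.77/1.5 = 11.1800.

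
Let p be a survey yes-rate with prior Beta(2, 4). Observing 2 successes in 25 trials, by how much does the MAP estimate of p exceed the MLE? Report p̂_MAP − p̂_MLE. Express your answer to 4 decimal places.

MAP − MLE = 0.0234

Posterior is Beta(4, 27); MAP = (4−1)/(31−2) = 3/29 ≈ 0.10345.
MLE ignores the prior: p̂_MLE = k/n = 2/25 ≈ 0.08000.
Difference = 3/29 − 2/25 = 17/725 ≈ 0.0234.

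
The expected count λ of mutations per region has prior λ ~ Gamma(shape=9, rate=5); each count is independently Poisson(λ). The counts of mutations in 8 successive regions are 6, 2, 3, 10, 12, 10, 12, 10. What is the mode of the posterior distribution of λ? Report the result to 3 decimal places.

Σxᵢ = 6+2+3+10+12+10+12+10 = 65, with n = 8.
Posterior ∝ λ^8e^(−5λ) · λ^65e^(−8λ) = λ^73e^(−13λ), i.e. Gamma(shape=74, rate=13).
The mode of a Gamma(a, b) with a ≥ 1 (shape–rate) is (a−1)/b = 73/13 ≈ 5.615.

λ̂_MAP = 5.615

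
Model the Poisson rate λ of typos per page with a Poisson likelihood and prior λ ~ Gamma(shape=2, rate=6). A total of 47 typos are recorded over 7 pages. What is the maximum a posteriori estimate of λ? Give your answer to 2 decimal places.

Σxᵢ = 47, n = 7.
Posterior ∝ λe^(−6λ) · λ^47e^(−7λ) = λ^48e^(−13λ), i.e. Gamma(shape=49, rate=13).
The mode of a Gamma(a, b) with a ≥ 1 (shape–rate) is (a−1)/b = 48/13 ≈ 3.69.

λ̂_MAP = 3.69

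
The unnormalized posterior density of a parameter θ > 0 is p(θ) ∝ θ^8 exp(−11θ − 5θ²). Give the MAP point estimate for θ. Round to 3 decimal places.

ℓ'(θ) = 8/θ − 11 − 10θ. Setting this to zero and multiplying by θ: 10θ² + 11θ − 8 = 0.
θ = (−11 + √(11² + 4·10·8)) / (2·10) = (−11 + √441) / 20 = (−11 + 21)/20 = 1/2.
ℓ''(θ) = −8/θ² − 10 < 0, confirming a maximum.

θ̂_MAP = 0.500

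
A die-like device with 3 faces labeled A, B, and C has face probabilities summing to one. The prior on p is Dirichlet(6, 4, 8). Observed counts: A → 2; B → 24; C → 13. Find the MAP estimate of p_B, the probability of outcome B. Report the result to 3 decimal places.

The posterior is Dirichlet(αᵢ + nᵢ) = Dirichlet(8, 28, 21).
For a Dirichlet(a₁,…,a_K) with all aᵢ > 1, the mode has j-th component (aⱼ − 1)/(Σaᵢ − K).
Here Σaᵢ = 57 and K = 3, so p_B = (28 − 1)/(57 − 3) = 27/54 ≈ 0.500.

MAP estimate of p_B = 0.500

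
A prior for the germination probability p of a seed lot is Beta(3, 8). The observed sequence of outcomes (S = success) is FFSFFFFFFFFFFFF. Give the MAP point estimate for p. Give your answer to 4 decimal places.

Prior: Beta(3, 8).
Data: 1 success in 15 trials (from the sequence). The binomial likelihood contributes p(1−p)^14, so the posterior is Beta(3+1, 8+14) = Beta(4, 22).
For Beta(a, b) with a, b > 1 the mode is (a−1)/(a+b−2) = 3/24 ≈ 0.1250.

p̂_MAP = 0.1250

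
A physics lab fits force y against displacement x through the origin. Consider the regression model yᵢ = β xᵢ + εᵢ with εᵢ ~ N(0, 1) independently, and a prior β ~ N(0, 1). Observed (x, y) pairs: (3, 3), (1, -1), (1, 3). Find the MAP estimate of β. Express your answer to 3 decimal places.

log p(β | y) = −Σ(yᵢ − βxᵢ)²/(2·1) − β²/(2·1) + const.
Setting the derivative to zero: Σxᵢ(yᵢ − βxᵢ)/1 − β/1 = 0, so β = Σxᵢyᵢ / (Σxᵢ² + σ²/τ²).
Σxᵢyᵢ = 3·3 + 1·(-1) + 1·3 = 11; Σxᵢ² = 11; σ²/τ² = 1.
β̂_MAP = 11 / (11 + 1) = 11/12 ≈ 0.917.

β̂_MAP = 0.917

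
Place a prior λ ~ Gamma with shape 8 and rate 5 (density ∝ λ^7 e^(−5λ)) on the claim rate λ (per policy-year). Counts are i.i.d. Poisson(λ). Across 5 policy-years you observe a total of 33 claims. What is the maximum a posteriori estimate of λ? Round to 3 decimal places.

λ̂_MAP = 4.000

Σxᵢ = 33, n = 5.
Posterior ∝ λ^7e^(−5λ) · λ^33e^(−5λ) = λ^40e^(−10λ), i.e. Gamma(shape=41, rate=10).
The mode of a Gamma(a, b) with a ≥ 1 (shape–rate) is (a−1)/b = 40/10 ≈ 4.000.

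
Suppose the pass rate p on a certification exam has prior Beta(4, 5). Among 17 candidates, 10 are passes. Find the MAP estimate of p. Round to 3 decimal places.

p̂_MAP = 0.542

Prior: Beta(4, 5).
Data: 10 successes in 17 trials. The binomial likelihood contributes p^10(1−p)^7, so the posterior is Beta(4+10, 5+7) = Beta(14, 12).
For Beta(a, b) with a, b > 1 the mode is (a−1)/(a+b−2) = 13/24 ≈ 0.542.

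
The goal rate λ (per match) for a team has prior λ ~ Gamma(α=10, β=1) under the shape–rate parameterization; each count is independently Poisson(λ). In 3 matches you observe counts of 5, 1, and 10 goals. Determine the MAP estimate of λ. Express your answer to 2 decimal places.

λ̂_MAP = 6.25

Σxᵢ = 5+1+10 = 16, with n = 3.
Posterior ∝ λ^9e^(−1λ) · λ^16e^(−3λ) = λ^25e^(−4λ), i.e. Gamma(shape=26, rate=4).
The mode of a Gamma(a, b) with a ≥ 1 (shape–rate) is (a−1)/b = 25/4 ≈ 6.25.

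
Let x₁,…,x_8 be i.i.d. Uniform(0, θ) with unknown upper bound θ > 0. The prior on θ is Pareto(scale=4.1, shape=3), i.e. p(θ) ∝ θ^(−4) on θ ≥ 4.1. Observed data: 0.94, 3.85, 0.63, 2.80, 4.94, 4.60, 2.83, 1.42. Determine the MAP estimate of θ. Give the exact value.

The Uniform(0, θ) likelihood is θ^(−n) for θ ≥ max(xᵢ), zero otherwise. Here max(xᵢ) = 4.94.
Posterior ∝ θ^(−4) · θ^(−8) = θ^(−12) on θ ≥ max(4.1, 4.94) = 4.94.
This density is strictly decreasing in θ, so the posterior mode lies at the lower boundary of the support.

θ̂_MAP = 4.94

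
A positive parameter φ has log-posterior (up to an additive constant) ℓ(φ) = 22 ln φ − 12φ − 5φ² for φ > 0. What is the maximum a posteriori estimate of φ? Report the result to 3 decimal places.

φ̂_MAP = 1.000

ℓ'(φ) = 22/φ − 12 − 10φ. Setting this to zero and multiplying by φ: 10φ² + 12φ − 22 = 0.
φ = (−12 + √(12² + 4·10·22)) / (2·10) = (−12 + √1024) / 20 = (−12 + 32)/20 = 1.
ℓ''(φ) = −22/φ² − 10 < 0, confirming a maximum.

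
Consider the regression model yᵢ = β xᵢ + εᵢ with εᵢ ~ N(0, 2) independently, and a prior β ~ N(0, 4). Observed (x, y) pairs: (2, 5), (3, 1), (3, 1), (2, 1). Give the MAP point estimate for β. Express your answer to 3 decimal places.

β̂_MAP = 0.679

log p(β | y) = −Σ(yᵢ − βxᵢ)²/(2·2) − β²/(2·4) + const.
Setting the derivative to zero: Σxᵢ(yᵢ − βxᵢ)/2 − β/4 = 0, so β = Σxᵢyᵢ / (Σxᵢ² + σ²/τ²).
Σxᵢyᵢ = 2·5 + 3·1 + 3·1 + 2·1 = 18; Σxᵢ² = 26; σ²/τ² = 0.5.
β̂_MAP = 18 / (26 + 0.5) = 18/26.5 ≈ 0.679.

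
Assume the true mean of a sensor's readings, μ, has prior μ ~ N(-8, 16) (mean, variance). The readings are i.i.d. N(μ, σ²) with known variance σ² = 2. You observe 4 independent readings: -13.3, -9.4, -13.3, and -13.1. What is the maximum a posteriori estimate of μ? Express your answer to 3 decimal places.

n = 4; x̄ = ((-13.3) + (-9.4) + (-13.3) + (-13.1))/4 = -49.1/4 = -12.275.
For a Normal prior and Normal likelihood with known variance, the posterior is Normal; its mode equals its mean, the precision-weighted average.
Prior precision 1/σ₀² = 1/16 = 0.0625; data precision n/σ² = 4/2 = 2.
μ̂ = (0.0625·(-8) + 2·(-12.275)) / (0.0625 + 2) = (-25.05)/2.0625 = -668/55 ≈ -12.145.

μ̂_MAP = -12.145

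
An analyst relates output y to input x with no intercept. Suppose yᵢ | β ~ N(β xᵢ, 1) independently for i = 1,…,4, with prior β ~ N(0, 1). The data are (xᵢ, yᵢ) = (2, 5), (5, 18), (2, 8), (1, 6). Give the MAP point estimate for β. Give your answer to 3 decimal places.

β̂_MAP = 3.486

log p(β | y) = −Σ(yᵢ − βxᵢ)²/(2·1) − β²/(2·1) + const.
Setting the derivative to zero: Σxᵢ(yᵢ − βxᵢ)/1 − β/1 = 0, so β = Σxᵢyᵢ / (Σxᵢ² + σ²/τ²).
Σxᵢyᵢ = 2·5 + 5·18 + 2·8 + 1·6 = 122; Σxᵢ² = 34; σ²/τ² = 1.
β̂_MAP = 122 / (34 + 1) = 122/35 ≈ 3.486.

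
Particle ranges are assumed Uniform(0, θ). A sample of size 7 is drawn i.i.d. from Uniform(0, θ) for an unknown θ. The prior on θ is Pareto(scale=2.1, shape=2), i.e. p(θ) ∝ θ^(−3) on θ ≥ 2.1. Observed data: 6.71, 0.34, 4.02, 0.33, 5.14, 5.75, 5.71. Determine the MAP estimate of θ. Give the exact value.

θ̂_MAP = 6.71

The Uniform(0, θ) likelihood is θ^(−n) for θ ≥ max(xᵢ), zero otherwise. Here max(xᵢ) = 6.71.
Posterior ∝ θ^(−3) · θ^(−7) = θ^(−10) on θ ≥ max(2.1, 6.71) = 6.71.
This density is strictly decreasing in θ, so the posterior mode lies at the lower boundary of the support.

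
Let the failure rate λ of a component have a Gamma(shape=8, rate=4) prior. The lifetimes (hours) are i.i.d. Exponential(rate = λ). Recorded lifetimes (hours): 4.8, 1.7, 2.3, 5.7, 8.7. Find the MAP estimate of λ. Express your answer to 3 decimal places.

λ̂_MAP = 0.441

The Exponential(rate=λ) likelihood is ∝ λ^n e^(−λΣtᵢ). Here n = 5 and Σtᵢ = 4.8 + 1.7 + 2.3 + 5.7 + 8.7 = 23.2.
Posterior ∝ λ^7e^(−4λ) · λ^5e^(−23.2λ) = λ^12e^(−27.2λ), i.e. Gamma(13, 27.2).
Mode = (a−1)/b = 12/27.2 ≈ 0.441.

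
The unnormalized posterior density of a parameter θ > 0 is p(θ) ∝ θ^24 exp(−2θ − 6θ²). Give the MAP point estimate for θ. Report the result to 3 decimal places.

θ̂_MAP = 1.333

ℓ'(θ) = 24/θ − 2 − 12θ. Setting this to zero and multiplying by θ: 12θ² + 2θ − 24 = 0.
θ = (−2 + √(2² + 4·12·24)) / (2·12) = (−2 + √1156) / 24 = (−2 + 34)/24 = 4/3.
ℓ''(θ) = −24/θ² − 12 < 0, confirming a maximum.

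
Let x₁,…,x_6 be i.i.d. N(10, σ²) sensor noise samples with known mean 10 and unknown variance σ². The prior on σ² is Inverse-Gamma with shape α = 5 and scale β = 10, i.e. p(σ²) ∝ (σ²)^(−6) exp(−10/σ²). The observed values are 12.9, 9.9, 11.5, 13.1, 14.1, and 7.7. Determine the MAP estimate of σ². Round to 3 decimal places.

σ̂²_MAP = 3.466

Sum of squared deviations about the known mean: SS = (12.9−10)² + (9.9−10)² + (11.5−10)² + (13.1−10)² + (14.1−10)² + (7.7−10)² = 42.38.
The Normal likelihood contributes (σ²)^(−n/2) exp(−SS/(2σ²)), so the posterior is Inverse-Gamma(α + n/2, β + SS/2) = Inverse-Gamma(8, 31.19).
The mode of Inverse-Gamma(a, b) is b/(a+1) = 31.19/9 ≈ 3.466.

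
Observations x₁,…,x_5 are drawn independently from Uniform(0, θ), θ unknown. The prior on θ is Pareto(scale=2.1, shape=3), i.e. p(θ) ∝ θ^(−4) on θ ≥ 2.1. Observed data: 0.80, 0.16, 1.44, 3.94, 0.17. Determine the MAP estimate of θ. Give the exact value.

θ̂_MAP = 3.94

The Uniform(0, θ) likelihood is θ^(−n) for θ ≥ max(xᵢ), zero otherwise. Here max(xᵢ) = 3.94.
Posterior ∝ θ^(−4) · θ^(−5) = θ^(−9) on θ ≥ max(2.1, 3.94) = 3.94.
This density is strictly decreasing in θ, so the posterior mode lies at the lower boundary of the support.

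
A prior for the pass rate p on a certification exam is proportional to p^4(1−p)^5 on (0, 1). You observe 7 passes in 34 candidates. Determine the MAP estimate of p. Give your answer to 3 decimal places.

The prior density ∝ p^4(1−p)^5 is the kernel of Beta(5, 6).
Data: 7 successes in 34 trials. The binomial likelihood contributes p^7(1−p)^27, so the posterior is Beta(5+7, 6+27) = Beta(12, 33).
For Beta(a, b) with a, b > 1 the mode is (a−1)/(a+b−2) = 11/43 ≈ 0.256.

p̂_MAP = 0.256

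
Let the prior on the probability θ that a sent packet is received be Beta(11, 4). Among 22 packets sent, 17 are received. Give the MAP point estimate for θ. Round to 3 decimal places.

θ̂_MAP = 0.771

Prior: Beta(11, 4).
Data: 17 successes in 22 trials. The binomial likelihood contributes θ^17(1−θ)^5, so the posterior is Beta(11+17, 4+5) = Beta(28, 9).
For Beta(a, b) with a, b > 1 the mode is (a−1)/(a+b−2) = 27/35 ≈ 0.771.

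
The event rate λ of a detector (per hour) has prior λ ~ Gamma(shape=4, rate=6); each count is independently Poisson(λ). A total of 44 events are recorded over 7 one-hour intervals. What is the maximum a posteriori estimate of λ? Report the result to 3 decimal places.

λ̂_MAP = 3.615

Σxᵢ = 44, n = 7.
Posterior ∝ λ^3e^(−6λ) · λ^44e^(−7λ) = λ^47e^(−13λ), i.e. Gamma(shape=48, rate=13).
The mode of a Gamma(a, b) with a ≥ 1 (shape–rate) is (a−1)/b = 47/13 ≈ 3.615.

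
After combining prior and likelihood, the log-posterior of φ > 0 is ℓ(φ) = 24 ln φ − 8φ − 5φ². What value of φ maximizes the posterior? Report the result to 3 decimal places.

ℓ'(φ) = 24/φ − 8 − 10φ. Setting this to zero and multiplying by φ: 10φ² + 8φ − 24 = 0.
φ = (−8 + √(8² + 4·10·24)) / (2·10) = (−8 + √1024) / 20 = (−8 + 32)/20 = 6/5.
ℓ''(φ) = −24/φ² − 10 < 0, confirming a maximum.

φ̂_MAP = 1.200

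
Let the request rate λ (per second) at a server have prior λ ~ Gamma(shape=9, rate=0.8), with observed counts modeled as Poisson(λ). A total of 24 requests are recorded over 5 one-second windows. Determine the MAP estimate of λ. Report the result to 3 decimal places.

λ̂_MAP = 5.517

Σxᵢ = 24, n = 5.
Posterior ∝ λ^8e^(−0.8λ) · λ^24e^(−5λ) = λ^32e^(−5.8λ), i.e. Gamma(shape=33, rate=5.8).
The mode of a Gamma(a, b) with a ≥ 1 (shape–rate) is (a−1)/b = 32/5.8 ≈ 5.517.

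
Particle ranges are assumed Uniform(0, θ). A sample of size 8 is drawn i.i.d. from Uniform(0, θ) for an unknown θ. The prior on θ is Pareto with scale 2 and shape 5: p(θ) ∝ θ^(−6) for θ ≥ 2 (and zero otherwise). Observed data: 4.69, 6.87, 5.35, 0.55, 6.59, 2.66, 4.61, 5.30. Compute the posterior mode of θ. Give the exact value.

The Uniform(0, θ) likelihood is θ^(−n) for θ ≥ max(xᵢ), zero otherwise. Here max(xᵢ) = 6.87.
Posterior ∝ θ^(−6) · θ^(−8) = θ^(−14) on θ ≥ max(2, 6.87) = 6.87.
This density is strictly decreasing in θ, so the posterior mode lies at the lower boundary of the support.

θ̂_MAP = 6.87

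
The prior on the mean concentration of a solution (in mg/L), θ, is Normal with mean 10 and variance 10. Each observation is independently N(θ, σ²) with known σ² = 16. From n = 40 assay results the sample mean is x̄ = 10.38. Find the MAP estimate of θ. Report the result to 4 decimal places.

n = 40, x̄ = 10.38.
For a Normal prior and Normal likelihood with known variance, the posterior is Normal; its mode equals its mean, the precision-weighted average.
Prior precision 1/σ₀² = 1/10 = 0.1; data precision n/σ² = 40/16 = 2.5.
θ̂ = (0.1·10 + 2.5·10.38) / (0.1 + 2.5) = 26.95/2.6 = 539/52 ≈ 10.3654.

θ̂_MAP = 10.3654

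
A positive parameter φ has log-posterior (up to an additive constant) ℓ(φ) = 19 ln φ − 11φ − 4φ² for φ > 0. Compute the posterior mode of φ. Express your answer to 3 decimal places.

φ̂_MAP = 1.000

ℓ'(φ) = 19/φ − 11 − 8φ. Setting this to zero and multiplying by φ: 8φ² + 11φ − 19 = 0.
φ = (−11 + √(11² + 4·8·19)) / (2·8) = (−11 + √729) / 16 = (−11 + 27)/16 = 1.
ℓ''(φ) = −19/φ² − 8 < 0, confirming a maximum.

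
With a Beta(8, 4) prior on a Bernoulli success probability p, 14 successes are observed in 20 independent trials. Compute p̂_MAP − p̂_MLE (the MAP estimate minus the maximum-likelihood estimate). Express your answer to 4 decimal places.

MAP − MLE = 0.0000

Posterior is Beta(22, 10); MAP = (22−1)/(32−2) = 21/30 ≈ 0.70000.
MLE ignores the prior: p̂_MLE = k/n = 14/20 ≈ 0.70000.
Difference = 21/30 − 14/20 = 0 ≈ 0.0000.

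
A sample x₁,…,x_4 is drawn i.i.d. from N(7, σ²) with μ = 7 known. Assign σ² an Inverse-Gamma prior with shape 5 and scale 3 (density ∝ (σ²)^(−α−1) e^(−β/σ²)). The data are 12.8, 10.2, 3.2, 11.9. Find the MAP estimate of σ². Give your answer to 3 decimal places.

σ̂²_MAP = 5.521

Sum of squared deviations about the known mean: SS = (12.8−7)² + (10.2−7)² + (3.2−7)² + (11.9−7)² = 82.33.
The Normal likelihood contributes (σ²)^(−n/2) exp(−SS/(2σ²)), so the posterior is Inverse-Gamma(α + n/2, β + SS/2) = Inverse-Gamma(7, 44.165).
The mode of Inverse-Gamma(a, b) is b/(a+1) = 44.165/8 ≈ 5.521.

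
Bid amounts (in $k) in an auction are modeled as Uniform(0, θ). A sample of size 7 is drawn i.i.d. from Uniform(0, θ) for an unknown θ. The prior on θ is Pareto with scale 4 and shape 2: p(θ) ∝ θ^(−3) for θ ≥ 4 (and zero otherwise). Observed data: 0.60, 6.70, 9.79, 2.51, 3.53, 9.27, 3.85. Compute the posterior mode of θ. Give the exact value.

The Uniform(0, θ) likelihood is θ^(−n) for θ ≥ max(xᵢ), zero otherwise. Here max(xᵢ) = 9.79.
Posterior ∝ θ^(−3) · θ^(−7) = θ^(−10) on θ ≥ max(4, 9.79) = 9.79.
This density is strictly decreasing in θ, so the posterior mode lies at the lower boundary of the support.

θ̂_MAP = 9.79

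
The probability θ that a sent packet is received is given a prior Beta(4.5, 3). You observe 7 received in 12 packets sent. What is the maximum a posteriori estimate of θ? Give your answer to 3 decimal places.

Prior: Beta(4.5, 3).
Data: 7 successes in 12 trials. The binomial likelihood contributes θ^7(1−θ)^5, so the posterior is Beta(4.5+7, 3+5) = Beta(11.5, 8).
For Beta(a, b) with a, b > 1 the mode is (a−1)/(a+b−2) = 10.5/17.5 ≈ 0.600.

θ̂_MAP = 0.600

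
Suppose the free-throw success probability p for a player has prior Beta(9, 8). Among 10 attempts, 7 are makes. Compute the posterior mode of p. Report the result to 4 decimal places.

Prior: Beta(9, 8).
Data: 7 successes in 10 trials. The binomial likelihood contributes p^7(1−p)^3, so the posterior is Beta(9+7, 8+3) = Beta(16, 11).
For Beta(a, b) with a, b > 1 the mode is (a−1)/(a+b−2) = 15/25 ≈ 0.6000.

p̂_MAP = 0.6000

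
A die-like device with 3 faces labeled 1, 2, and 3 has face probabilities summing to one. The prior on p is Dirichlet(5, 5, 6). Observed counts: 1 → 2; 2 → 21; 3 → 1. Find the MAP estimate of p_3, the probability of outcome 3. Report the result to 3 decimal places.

MAP estimate: 0.162

The posterior is Dirichlet(αᵢ + nᵢ) = Dirichlet(7, 26, 7).
For a Dirichlet(a₁,…,a_K) with all aᵢ > 1, the mode has j-th component (aⱼ − 1)/(Σaᵢ − K).
Here Σaᵢ = 40 and K = 3, so p_3 = (7 − 1)/(40 − 3) = 6/37 ≈ 0.162.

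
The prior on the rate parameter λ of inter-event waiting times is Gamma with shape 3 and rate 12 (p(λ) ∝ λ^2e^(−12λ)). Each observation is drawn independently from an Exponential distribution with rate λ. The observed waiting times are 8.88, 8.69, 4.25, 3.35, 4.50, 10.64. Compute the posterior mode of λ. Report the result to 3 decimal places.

λ̂_MAP = 0.153

The Exponential(rate=λ) likelihood is ∝ λ^n e^(−λΣtᵢ). Here n = 6 and Σtᵢ = 8.88 + 8.69 + 4.25 + 3.35 + 4.50 + 10.64 = 40.31.
Posterior ∝ λ^2e^(−12λ) · λ^6e^(−40.31λ) = λ^8e^(−52.31λ), i.e. Gamma(9, 52.31).
Mode = (a−1)/b = 8/52.31 ≈ 0.153.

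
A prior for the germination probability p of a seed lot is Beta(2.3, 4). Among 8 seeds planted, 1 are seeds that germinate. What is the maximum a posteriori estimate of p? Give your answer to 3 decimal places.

p̂_MAP = 0.187

Prior: Beta(2.3, 4).
Data: 1 success in 8 trials. The binomial likelihood contributes p(1−p)^7, so the posterior is Beta(2.3+1, 4+7) = Beta(3.3, 11).
For Beta(a, b) with a, b > 1 the mode is (a−1)/(a+b−2) = 2.3/12.3 ≈ 0.187.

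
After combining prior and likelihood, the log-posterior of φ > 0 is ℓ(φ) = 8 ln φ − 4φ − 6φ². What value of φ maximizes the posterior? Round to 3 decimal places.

ℓ'(φ) = 8/φ − 4 − 12φ. Setting this to zero and multiplying by φ: 12φ² + 4φ − 8 = 0.
φ = (−4 + √(4² + 4·12·8)) / (2·12) = (−4 + √400) / 24 = (−4 + 20)/24 = 2/3.
ℓ''(φ) = −8/φ² − 12 < 0, confirming a maximum.

φ̂_MAP = 0.667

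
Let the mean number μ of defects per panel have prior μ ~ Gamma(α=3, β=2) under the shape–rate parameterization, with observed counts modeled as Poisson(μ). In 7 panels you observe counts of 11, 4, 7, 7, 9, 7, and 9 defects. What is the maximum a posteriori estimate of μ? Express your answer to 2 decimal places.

Σxᵢ = 11+4+7+7+9+7+9 = 54, with n = 7.
Posterior ∝ μ^2e^(−2μ) · μ^54e^(−7μ) = μ^56e^(−9μ), i.e. Gamma(shape=57, rate=9).
The mode of a Gamma(a, b) with a ≥ 1 (shape–rate) is (a−1)/b = 56/9 ≈ 6.22.

μ̂_MAP = 6.22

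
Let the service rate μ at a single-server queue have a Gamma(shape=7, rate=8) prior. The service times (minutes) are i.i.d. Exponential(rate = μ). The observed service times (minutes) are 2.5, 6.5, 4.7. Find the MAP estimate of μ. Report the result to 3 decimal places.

μ̂_MAP = 0.415

The Exponential(rate=μ) likelihood is ∝ μ^n e^(−μΣtᵢ). Here n = 3 and Σtᵢ = 2.5 + 6.5 + 4.7 = 13.7.
Posterior ∝ μ^6e^(−8μ) · μ^3e^(−13.7μ) = μ^9e^(−21.7μ), i.e. Gamma(10, 21.7).
Mode = (a−1)/b = 9/21.7 ≈ 0.415.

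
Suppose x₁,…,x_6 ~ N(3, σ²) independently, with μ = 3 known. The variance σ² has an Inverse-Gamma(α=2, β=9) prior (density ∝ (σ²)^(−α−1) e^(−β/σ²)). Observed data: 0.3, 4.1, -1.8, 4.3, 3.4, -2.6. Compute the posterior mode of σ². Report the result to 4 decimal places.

σ̂²_MAP = 6.8958

Sum of squared deviations about the known mean: SS = (0.3−3)² + (4.1−3)² + (-1.8−3)² + (4.3−3)² + (3.4−3)² + (-2.6−3)² = 64.75.
The Normal likelihood contributes (σ²)^(−n/2) exp(−SS/(2σ²)), so the posterior is Inverse-Gamma(α + n/2, β + SS/2) = Inverse-Gamma(5, 41.375).
The mode of Inverse-Gamma(a, b) is b/(a+1) = 41.375/6 ≈ 6.8958.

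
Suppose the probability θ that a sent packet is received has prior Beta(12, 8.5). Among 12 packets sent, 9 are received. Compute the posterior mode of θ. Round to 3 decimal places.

θ̂_MAP = 0.656

Prior: Beta(12, 8.5).
Data: 9 successes in 12 trials. The binomial likelihood contributes θ^9(1−θ)^3, so the posterior is Beta(12+9, 8.5+3) = Beta(21, 11.5).
For Beta(a, b) with a, b > 1 the mode is (a−1)/(a+b−2) = 20/30.5 ≈ 0.656.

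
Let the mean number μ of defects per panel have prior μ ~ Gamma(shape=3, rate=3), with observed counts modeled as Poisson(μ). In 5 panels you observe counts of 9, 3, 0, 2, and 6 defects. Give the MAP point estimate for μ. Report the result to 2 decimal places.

μ̂_MAP = 2.75

Σxᵢ = 9+3+0+2+6 = 20, with n = 5.
Posterior ∝ μ^2e^(−3μ) · μ^20e^(−5μ) = μ^22e^(−8μ), i.e. Gamma(shape=23, rate=8).
The mode of a Gamma(a, b) with a ≥ 1 (shape–rate) is (a−1)/b = 22/8 ≈ 2.75.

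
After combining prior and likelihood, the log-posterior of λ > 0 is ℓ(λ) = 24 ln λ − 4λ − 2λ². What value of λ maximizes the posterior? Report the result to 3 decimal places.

λ̂_MAP = 2.000

ℓ'(λ) = 24/λ − 4 − 4λ. Setting this to zero and multiplying by λ: 4λ² + 4λ − 24 = 0.
λ = (−4 + √(4² + 4·4·24)) / (2·4) = (−4 + √400) / 8 = (−4 + 20)/8 = 2.
ℓ''(λ) = −24/λ² − 4 < 0, confirming a maximum.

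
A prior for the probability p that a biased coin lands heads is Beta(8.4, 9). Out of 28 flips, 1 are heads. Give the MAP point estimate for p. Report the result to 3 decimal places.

Prior: Beta(8.4, 9).
Data: 1 success in 28 trials. The binomial likelihood contributes p(1−p)^27, so the posterior is Beta(8.4+1, 9+27) = Beta(9.4, 36).
For Beta(a, b) with a, b > 1 the mode is (a−1)/(a+b−2) = 8.4/43.4 ≈ 0.194.

p̂_MAP = 0.194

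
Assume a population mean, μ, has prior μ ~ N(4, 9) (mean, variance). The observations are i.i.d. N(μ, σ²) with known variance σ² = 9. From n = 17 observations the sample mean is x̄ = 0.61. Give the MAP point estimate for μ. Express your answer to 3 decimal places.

n = 17, x̄ = 0.61.
For a Normal prior and Normal likelihood with known variance, the posterior is Normal; its mode equals its mean, the precision-weighted average.
Prior precision 1/σ₀² = 1/9; data precision n/σ² = 17/9.
μ̂ = ((1/9)·4 + (17/9)·0.61) / (1/9 + 17/9) = (479/300)/2 = 479/600 ≈ 0.798.

μ̂_MAP = 0.798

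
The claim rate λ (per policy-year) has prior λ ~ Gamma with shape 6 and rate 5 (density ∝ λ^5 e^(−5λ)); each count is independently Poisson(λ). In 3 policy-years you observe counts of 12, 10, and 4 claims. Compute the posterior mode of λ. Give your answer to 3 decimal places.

Σxᵢ = 12+10+4 = 26, with n = 3.
Posterior ∝ λ^5e^(−5λ) · λ^26e^(−3λ) = λ^31e^(−8λ), i.e. Gamma(shape=32, rate=8).
The mode of a Gamma(a, b) with a ≥ 1 (shape–rate) is (a−1)/b = 31/8 ≈ 3.875.

λ̂_MAP = 3.875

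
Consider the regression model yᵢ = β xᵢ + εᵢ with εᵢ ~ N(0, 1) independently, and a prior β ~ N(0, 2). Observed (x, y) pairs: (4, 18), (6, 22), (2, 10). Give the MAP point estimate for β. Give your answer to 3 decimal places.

log p(β | y) = −Σ(yᵢ − βxᵢ)²/(2·1) − β²/(2·2) + const.
Setting the derivative to zero: Σxᵢ(yᵢ − βxᵢ)/1 − β/2 = 0, so β = Σxᵢyᵢ / (Σxᵢ² + σ²/τ²).
Σxᵢyᵢ = 4·18 + 6·22 + 2·10 = 224; Σxᵢ² = 56; σ²/τ² = 0.5.
β̂_MAP = 224 / (56 + 0.5) = 224/56.5 ≈ 3.965.

β̂_MAP = 3.965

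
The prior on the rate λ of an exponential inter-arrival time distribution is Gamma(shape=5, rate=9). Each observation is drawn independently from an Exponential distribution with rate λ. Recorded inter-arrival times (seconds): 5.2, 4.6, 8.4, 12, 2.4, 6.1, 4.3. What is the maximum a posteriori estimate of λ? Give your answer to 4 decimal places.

λ̂_MAP = 0.2115

The Exponential(rate=λ) likelihood is ∝ λ^n e^(−λΣtᵢ). Here n = 7 and Σtᵢ = 5.2 + 4.6 + 8.4 + 12 + 2.4 + 6.1 + 4.3 = 43.
Posterior ∝ λ^4e^(−9λ) · λ^7e^(−43λ) = λ^11e^(−52λ), i.e. Gamma(12, 52).
Mode = (a−1)/b = 11/52 ≈ 0.2115.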